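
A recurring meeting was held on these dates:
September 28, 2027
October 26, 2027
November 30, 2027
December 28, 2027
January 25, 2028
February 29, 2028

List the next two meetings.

March 28, 2028; April 25, 2028

All Tuesdays; the gaps (28, 35, 28, 28, 35) vary with month length.
This is the last Tuesday of each month.
Last Tuesday of March 2028: March 28, 2028.
April 2028 ends with Tuesday April 25, 2028.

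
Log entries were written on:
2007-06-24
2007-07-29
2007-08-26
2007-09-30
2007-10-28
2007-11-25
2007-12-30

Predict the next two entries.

2008-01-27, 2008-02-24

These are Sundays with 35, 28, 35, 28, 28, 35-day gaps.
Each is the final Sunday of its month — 2007-07-29 is past the 28th, so '4th Sunday' doesn't fit.
Last Sunday of January 2008: 2008-01-27.
February 2008 ends with Sunday 2008-02-24.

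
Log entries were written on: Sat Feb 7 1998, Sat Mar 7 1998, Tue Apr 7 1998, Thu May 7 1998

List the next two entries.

Sun Jun 7 1998, Tue Jul 7 1998

The day-of-month is always 7 (28, 31, 30 days between events).
So this recurs on the 7th of each month.
Next: June 1998 → Sun Jun 7 1998.
July 1998: Tue Jul 7 1998.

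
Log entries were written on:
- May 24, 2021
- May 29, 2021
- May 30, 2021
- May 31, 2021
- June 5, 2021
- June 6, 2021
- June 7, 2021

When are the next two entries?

June 12, 2021; June 13, 2021

The gap pattern 5, 1, 1, 5, 1, 1 repeats every 3 events.
These are the Mondays, Saturdays and Sundays of each week.
The following Saturday is June 12, 2021.
The following Sunday is June 13, 2021.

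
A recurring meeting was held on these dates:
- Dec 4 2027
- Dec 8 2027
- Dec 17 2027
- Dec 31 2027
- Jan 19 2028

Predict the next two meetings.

Feb 12 2028, Mar 12 2028

The spacing grows by 5 each time: 4, 9, 14, 19 days.
Next gap: 24 days. Jan 19 2028 + 24 days = Feb 12 2028.
Next gap: 29 days. Feb 12 2028 + 29 days = Mar 12 2028.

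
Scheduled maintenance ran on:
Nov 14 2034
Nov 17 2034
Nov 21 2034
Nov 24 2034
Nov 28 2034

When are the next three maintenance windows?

Dec 1 2034, Dec 5 2034, Dec 8 2034

Gaps: 3, 4, 3, 4 days — not constant, but cyclic with period 2.
The events fall on every Tuesday and Friday.
The following Friday is Dec 1 2034.
The following Tuesday is Dec 5 2034.
The following Friday is Dec 8 2034.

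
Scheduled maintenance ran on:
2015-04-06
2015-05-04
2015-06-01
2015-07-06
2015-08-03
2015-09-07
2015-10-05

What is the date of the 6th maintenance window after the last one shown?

2016-04-04

Gaps: 28, 28, 35, 28, 35, 28 days — a mix of 28 and 35. Every date is a Monday.
Each is the 1st Monday of its month.
1st Monday of November 2015: 2015-11-02.
1st Monday of December 2015: 2015-12-07.
January 2016 — 1st Monday is 2016-01-04.
February 2016 — 1st Monday is 2016-02-01.
March 2016 — 1st Monday is 2016-03-07.
1st Monday of April 2016: 2016-04-04.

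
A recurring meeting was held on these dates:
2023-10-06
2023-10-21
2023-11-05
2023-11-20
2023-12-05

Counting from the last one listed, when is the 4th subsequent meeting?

2024-02-03

The spacing is 15, 15, 15, 15 days — always 15 days.
2023-12-05 + 15 days = 2023-12-20.
2023-12-20 + 15 days = 2024-01-04.
2024-01-04 + 15 days = 2024-01-19.
2024-01-19 + 15 days = 2024-02-03.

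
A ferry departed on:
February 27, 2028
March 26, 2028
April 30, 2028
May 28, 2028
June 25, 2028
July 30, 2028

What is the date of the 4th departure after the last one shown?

November 26, 2028

These are Sundays with 28, 35, 28, 28, 35-day gaps.
Each is the final Sunday of its month — April 30, 2028 is past the 28th, so '4th Sunday' doesn't fit.
Last Sunday of August 2028: August 27, 2028.
Last Sunday of September 2028: September 24, 2028.
Last Sunday of October 2028: October 29, 2028.
November 2028 ends with Sunday November 26, 2028.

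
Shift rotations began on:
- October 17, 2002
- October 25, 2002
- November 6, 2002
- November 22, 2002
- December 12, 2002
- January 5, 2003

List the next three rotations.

February 2, 2003; March 6, 2003; April 11, 2003

The spacing grows by 4 each time: 8, 12, 16, 20, 24 days.
Next gap: 28 days. January 5, 2003 + 28 days = February 2, 2003.
Next gap: 32 days. February 2, 2003 + 32 days = March 6, 2003.
Next gap: 36 days. March 6, 2003 + 36 days = April 11, 2003.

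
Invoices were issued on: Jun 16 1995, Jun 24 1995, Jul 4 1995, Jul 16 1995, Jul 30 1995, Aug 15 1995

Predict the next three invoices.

Sep 2 1995, Sep 22 1995, Oct 14 1995

Intervals are 8, 10, 12, 14, 16 days — an arithmetic progression with common difference 2.
Next gap: 18 days. Aug 15 1995 + 18 days = Sep 2 1995.
Next gap: 20 days. Sep 2 1995 + 20 days = Sep 22 1995.
Next gap: 22 days. Sep 22 1995 + 22 days = Oct 14 1995.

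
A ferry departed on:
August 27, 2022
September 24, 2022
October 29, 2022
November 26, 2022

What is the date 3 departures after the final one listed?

February 25, 2023

All Saturdays; the gaps (28, 35, 28) vary with month length.
This is the last Saturday of each month.
Last Saturday of December 2022: December 31, 2022.
January 2023 ends with Saturday January 28, 2023.
February 2023 ends with Saturday February 25, 2023.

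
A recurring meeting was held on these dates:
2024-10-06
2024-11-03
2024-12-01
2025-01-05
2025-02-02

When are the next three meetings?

2025-03-02, 2025-04-06, 2025-05-04

All dates are Sundays, 28, 28, 35, 28 days apart.
Specifically, the 1st Sunday of each month.
March 2025 — 1st Sunday is 2025-03-02.
April 2025 — 1st Sunday is 2025-04-06.
May 2025 — 1st Sunday is 2025-05-04.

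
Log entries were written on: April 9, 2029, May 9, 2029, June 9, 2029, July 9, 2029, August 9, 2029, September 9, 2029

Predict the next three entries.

October 9, 2029; November 9, 2029; December 9, 2029

Gaps: 30, 31, 30, 31, 31 days — not constant. Every event is on the 9th of the month.
Pattern: the 9th of each month.
Next: October 2029 → October 9, 2029.
November 2029: November 9, 2029.
Next: December 2029 → December 9, 2029.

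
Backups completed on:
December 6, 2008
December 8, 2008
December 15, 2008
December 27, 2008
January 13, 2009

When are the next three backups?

Gaps: 2, 7, 12, 17 days — each gap is 5 larger than the previous one.
Next gap: 22 days. January 13, 2009 + 22 days = February 4, 2009.
Next gap: 27 days. February 4, 2009 + 27 days = March 3, 2009.
Next gap: 32 days. March 3, 2009 + 32 days = April 4, 2009.

February 4, 2009; March 3, 2009; April 4, 2009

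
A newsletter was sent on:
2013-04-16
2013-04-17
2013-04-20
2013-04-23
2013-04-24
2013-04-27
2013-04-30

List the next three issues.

Gaps: 1, 3, 3, 1, 3, 3 days — not constant, but cyclic with period 3.
The events fall on every Tuesday, Wednesday and Saturday.
The following Wednesday is 2013-05-01.
The following Saturday is 2013-05-04.
Next Tuesday: 2013-05-07.

2013-05-01, 2013-05-04, 2013-05-07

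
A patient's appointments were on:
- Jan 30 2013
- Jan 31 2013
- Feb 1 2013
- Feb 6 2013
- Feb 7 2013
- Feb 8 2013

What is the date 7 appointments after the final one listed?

The gap pattern 1, 1, 5, 1, 1 repeats every 3 events.
These are the Wednesdays, Thursdays and Fridays of each week.
Next Wednesday: Feb 13 2013.
The following Thursday is Feb 14 2013.
The following Friday is Feb 15 2013.
The following Wednesday is Feb 20 2013.
Next Thursday: Feb 21 2013.
Next Friday: Feb 22 2013.
Next Wednesday: Feb 27 2013.

Feb 27 2013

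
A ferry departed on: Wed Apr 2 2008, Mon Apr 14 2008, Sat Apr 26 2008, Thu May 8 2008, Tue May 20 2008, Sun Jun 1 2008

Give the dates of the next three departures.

Fri Jun 13 2008, Wed Jun 25 2008, Mon Jul 7 2008

Gaps between consecutive events: 12, 12, 12, 12, 12 days — a constant 12-day interval.
Sun Jun 1 2008 + 12 days = Fri Jun 13 2008.
Fri Jun 13 2008 + 12 days = Wed Jun 25 2008.
Wed Jun 25 2008 + 12 days = Mon Jul 7 2008.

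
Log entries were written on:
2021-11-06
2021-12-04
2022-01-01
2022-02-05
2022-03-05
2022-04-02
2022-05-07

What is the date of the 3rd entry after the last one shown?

All dates are Saturdays, 28, 28, 35, 28, 28, 35 days apart.
Specifically, the 1st Saturday of each month.
1st Saturday of June 2022: 2022-06-04.
1st Saturday of July 2022: 2022-07-02.
August 2022 — 1st Saturday is 2022-08-06.

2022-08-06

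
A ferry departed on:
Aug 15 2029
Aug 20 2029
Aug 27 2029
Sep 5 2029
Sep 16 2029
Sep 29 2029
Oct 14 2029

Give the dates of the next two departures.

Intervals are 5, 7, 9, 11, 13, 15 days — an arithmetic progression with common difference 2.
Next gap: 17 days. Oct 14 2029 + 17 days = Oct 31 2029.
Next gap: 19 days. Oct 31 2029 + 19 days = Nov 19 2029.

Oct 31 2029, Nov 19 2029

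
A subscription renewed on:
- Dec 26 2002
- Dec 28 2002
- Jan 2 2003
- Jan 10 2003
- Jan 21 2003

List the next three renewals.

Gaps: 2, 5, 8, 11 days — each gap is 3 larger than the previous one.
Next gap: 14 days. Jan 21 2003 + 14 days = Feb 4 2003.
Next gap: 17 days. Feb 4 2003 + 17 days = Feb 21 2003.
Next gap: 20 days. Feb 21 2003 + 20 days = Mar 13 2003.

Feb 4 2003, Feb 21 2003, Mar 13 2003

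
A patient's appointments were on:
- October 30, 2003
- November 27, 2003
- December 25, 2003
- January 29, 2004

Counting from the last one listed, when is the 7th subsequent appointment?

August 26, 2004

Every date is a Thursday; gaps 28, 28, 35 days.
Each is the last Thursday of its month (at least one falls on the 29th or later, ruling out '4th Thursday').
Last Thursday of February 2004: February 26, 2004.
March 2004 ends with Thursday March 25, 2004.
Last Thursday of April 2004: April 29, 2004.
May 2004 ends with Thursday May 27, 2004.
June 2004 ends with Thursday June 24, 2004.
July 2004 ends with Thursday July 29, 2004.
Last Thursday of August 2004: August 26, 2004.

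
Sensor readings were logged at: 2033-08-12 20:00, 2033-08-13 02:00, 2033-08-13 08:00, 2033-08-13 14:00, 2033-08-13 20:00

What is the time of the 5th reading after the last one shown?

Spacing: 6, 6, 6, 6 h — constant 6 h.
2033-08-13 20:00 + 6 h = 2033-08-14 02:00.
2033-08-14 02:00 + 6 h = 2033-08-14 08:00.
2033-08-14 08:00 + 6 h = 2033-08-14 14:00.
2033-08-14 14:00 + 6 h = 2033-08-14 20:00.
2033-08-14 20:00 + 6 h = 2033-08-15 02:00.

2033-08-15 02:00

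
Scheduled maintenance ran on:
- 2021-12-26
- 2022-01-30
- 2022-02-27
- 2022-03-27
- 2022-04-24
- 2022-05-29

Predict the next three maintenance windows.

2022-06-26, 2022-07-31, 2022-08-28

Every date is a Sunday; gaps 35, 28, 28, 28, 35 days.
Each is the last Sunday of its month (at least one falls on the 29th or later, ruling out '4th Sunday').
Last Sunday of June 2022: 2022-06-26.
Last Sunday of July 2022: 2022-07-31.
August 2022 ends with Sunday 2022-08-28.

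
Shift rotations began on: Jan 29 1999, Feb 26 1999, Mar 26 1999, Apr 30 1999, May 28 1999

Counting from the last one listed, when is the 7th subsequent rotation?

Dec 31 1999

All Fridays; the gaps (28, 28, 35, 28) vary with month length.
This is the last Friday of each month.
June 1999 ends with Friday Jun 25 1999.
July 1999 ends with Friday Jul 30 1999.
August 1999 ends with Friday Aug 27 1999.
Last Friday of September 1999: Sep 24 1999.
October 1999 ends with Friday Oct 29 1999.
Last Friday of November 1999: Nov 26 1999.
December 1999 ends with Friday Dec 31 1999.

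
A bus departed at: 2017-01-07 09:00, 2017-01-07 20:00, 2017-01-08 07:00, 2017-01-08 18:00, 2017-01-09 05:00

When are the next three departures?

2017-01-09 16:00, 2017-01-10 03:00, 2017-01-10 14:00

Spacing: 11, 11, 11, 11 h — constant 11 h.
2017-01-09 05:00 + 11 h = 2017-01-09 16:00.
2017-01-09 16:00 + 11 h = 2017-01-10 03:00.
2017-01-10 03:00 + 11 h = 2017-01-10 14:00.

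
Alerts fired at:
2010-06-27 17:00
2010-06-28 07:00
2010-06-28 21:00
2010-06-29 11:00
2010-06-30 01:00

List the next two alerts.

2010-06-30 15:00, 2010-07-01 05:00

Gaps: 14, 14, 14, 14 hours — each event is 14 hours after the previous one.
2010-06-30 01:00 + 14 h = 2010-06-30 15:00.
2010-06-30 15:00 + 14 h = 2010-07-01 05:00.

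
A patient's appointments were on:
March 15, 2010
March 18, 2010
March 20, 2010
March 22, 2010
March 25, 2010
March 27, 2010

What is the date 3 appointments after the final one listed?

April 3, 2010

Gaps: 3, 2, 2, 3, 2 days — not constant, but cyclic with period 3.
The events fall on every Monday, Thursday and Saturday.
Next Monday: March 29, 2010.
Next Thursday: April 1, 2010.
The following Saturday is April 3, 2010.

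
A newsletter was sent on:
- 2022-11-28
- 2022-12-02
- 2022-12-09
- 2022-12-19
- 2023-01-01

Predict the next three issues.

The spacing grows by 3 each time: 4, 7, 10, 13 days.
Next gap: 16 days. 2023-01-01 + 16 days = 2023-01-17.
Next gap: 19 days. 2023-01-17 + 19 days = 2023-02-05.
Next gap: 22 days. 2023-02-05 + 22 days = 2023-02-27.

2023-01-17, 2023-02-05, 2023-02-27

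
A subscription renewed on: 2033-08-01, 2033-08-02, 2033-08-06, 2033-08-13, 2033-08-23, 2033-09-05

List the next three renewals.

Gaps: 1, 4, 7, 10, 13 days — each gap is 3 larger than the previous one.
Next gap: 16 days. 2033-09-05 + 16 days = 2033-09-21.
Next gap: 19 days. 2033-09-21 + 19 days = 2033-10-10.
Next gap: 22 days. 2033-10-10 + 22 days = 2033-11-01.

2033-09-21, 2033-10-10, 2033-11-01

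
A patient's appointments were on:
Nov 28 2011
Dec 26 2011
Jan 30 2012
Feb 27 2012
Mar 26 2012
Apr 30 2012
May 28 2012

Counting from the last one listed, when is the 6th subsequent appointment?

All Mondays; the gaps (28, 35, 28, 28, 35, 28) vary with month length.
This is the last Monday of each month.
June 2012 ends with Monday Jun 25 2012.
July 2012 ends with Monday Jul 30 2012.
August 2012 ends with Monday Aug 27 2012.
Last Monday of September 2012: Sep 24 2012.
Last Monday of October 2012: Oct 29 2012.
November 2012 ends with Monday Nov 26 2012.

Nov 26 2012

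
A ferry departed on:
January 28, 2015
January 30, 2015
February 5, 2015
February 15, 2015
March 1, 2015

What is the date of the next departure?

The spacing grows by 4 each time: 2, 6, 10, 14 days.
Next gap: 18 days. March 1, 2015 + 18 days = March 19, 2015.

March 19, 2015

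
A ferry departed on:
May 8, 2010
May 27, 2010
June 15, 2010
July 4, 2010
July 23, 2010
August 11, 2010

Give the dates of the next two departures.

Gaps between consecutive events: 19, 19, 19, 19, 19 days — a constant 19-day interval.
August 11, 2010 + 19 days = August 30, 2010.
August 30, 2010 + 19 days = September 18, 2010.

August 30, 2010; September 18, 2010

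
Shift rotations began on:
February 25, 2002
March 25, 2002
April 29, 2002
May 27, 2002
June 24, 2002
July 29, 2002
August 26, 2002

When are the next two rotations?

Every date is a Monday; gaps 28, 35, 28, 28, 35, 28 days.
Each is the last Monday of its month (at least one falls on the 29th or later, ruling out '4th Monday').
September 2002 ends with Monday September 30, 2002.
Last Monday of October 2002: October 28, 2002.

September 30, 2002; October 28, 2002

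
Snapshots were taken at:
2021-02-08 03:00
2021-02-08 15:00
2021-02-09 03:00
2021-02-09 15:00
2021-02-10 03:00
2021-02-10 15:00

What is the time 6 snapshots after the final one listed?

2021-02-13 15:00

Gaps: 12, 12, 12, 12, 12 hours — each event is 12 hours after the previous one.
2021-02-10 15:00 + 12 h = 2021-02-11 03:00.
2021-02-11 03:00 + 12 h = 2021-02-11 15:00.
2021-02-11 15:00 + 12 h = 2021-02-12 03:00.
2021-02-12 03:00 + 12 h = 2021-02-12 15:00.
2021-02-12 15:00 + 12 h = 2021-02-13 03:00.
2021-02-13 03:00 + 12 h = 2021-02-13 15:00.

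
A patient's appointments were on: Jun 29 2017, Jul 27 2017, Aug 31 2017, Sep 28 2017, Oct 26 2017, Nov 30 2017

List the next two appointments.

These are Thursdays with 28, 35, 28, 28, 35-day gaps.
Each is the final Thursday of its month — Jun 29 2017 is past the 28th, so '4th Thursday' doesn't fit.
Last Thursday of December 2017: Dec 28 2017.
January 2018 ends with Thursday Jan 25 2018.

Dec 28 2017, Jan 25 2018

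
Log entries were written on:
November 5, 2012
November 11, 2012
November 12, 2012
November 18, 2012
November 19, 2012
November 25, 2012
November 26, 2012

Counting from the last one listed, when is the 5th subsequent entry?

December 16, 2012

Every event lands on a Monday or Sunday (gaps cycle 6, 1, 6, 1, 6, 1).
So the schedule is: every Monday and Sunday.
Next Sunday: December 2, 2012.
Next Monday: December 3, 2012.
The following Sunday is December 9, 2012.
The following Monday is December 10, 2012.
Next Sunday: December 16, 2012.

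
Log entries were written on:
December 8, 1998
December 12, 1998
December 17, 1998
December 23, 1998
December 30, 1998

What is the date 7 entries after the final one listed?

Intervals are 4, 5, 6, 7 days — an arithmetic progression with common difference 1.
Next gap: 8 days. December 30, 1998 + 8 days = January 7, 1999.
Next gap: 9 days. January 7, 1999 + 9 days = January 16, 1999.
Next gap: 10 days. January 16, 1999 + 10 days = January 26, 1999.
Next gap: 11 days. January 26, 1999 + 11 days = February 6, 1999.
Next gap: 12 days. February 6, 1999 + 12 days = February 18, 1999.
Next gap: 13 days. February 18, 1999 + 13 days = March 3, 1999.
Next gap: 14 days. March 3, 1999 + 14 days = March 17, 1999.

March 17, 1999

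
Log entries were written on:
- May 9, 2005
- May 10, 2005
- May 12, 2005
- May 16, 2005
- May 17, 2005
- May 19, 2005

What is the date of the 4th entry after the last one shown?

Every event lands on a Monday or Tuesday or Thursday (gaps cycle 1, 2, 4, 1, 2).
So the schedule is: every Monday, Tuesday and Thursday.
The following Monday is May 23, 2005.
The following Tuesday is May 24, 2005.
Next Thursday: May 26, 2005.
The following Monday is May 30, 2005.

May 30, 2005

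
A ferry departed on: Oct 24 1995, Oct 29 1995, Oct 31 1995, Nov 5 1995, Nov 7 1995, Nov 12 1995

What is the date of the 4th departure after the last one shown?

Nov 26 1995

Gaps: 5, 2, 5, 2, 5 days — not constant, but cyclic with period 2.
The events fall on every Tuesday and Sunday.
Next Tuesday: Nov 14 1995.
Next Sunday: Nov 19 1995.
The following Tuesday is Nov 21 1995.
Next Sunday: Nov 26 1995.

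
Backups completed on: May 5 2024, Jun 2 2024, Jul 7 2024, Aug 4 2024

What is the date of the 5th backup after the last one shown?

Jan 5 2025

All dates are Sundays, 28, 35, 28 days apart.
Specifically, the 1st Sunday of each month.
1st Sunday of September 2024: Sep 1 2024.
1st Sunday of October 2024: Oct 6 2024.
November 2024 — 1st Sunday is Nov 3 2024.
1st Sunday of December 2024: Dec 1 2024.
1st Sunday of January 2025: Jan 5 2025.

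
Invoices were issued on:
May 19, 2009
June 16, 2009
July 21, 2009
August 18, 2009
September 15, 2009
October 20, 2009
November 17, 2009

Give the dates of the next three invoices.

All dates are Tuesdays, 28, 35, 28, 28, 35, 28 days apart.
Specifically, the 3rd Tuesday of each month.
3rd Tuesday of December 2009: December 15, 2009.
January 2010 — 3rd Tuesday is January 19, 2010.
3rd Tuesday of February 2010: February 16, 2010.

December 15, 2009; January 19, 2010; February 16, 2010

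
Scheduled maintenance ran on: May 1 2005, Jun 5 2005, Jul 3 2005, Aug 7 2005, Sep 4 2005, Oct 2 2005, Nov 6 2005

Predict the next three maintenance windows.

These are Sundays at 28- or 35-day spacing (35, 28, 35, 28, 28, 35).
The pattern: 1st Sunday of the month.
1st Sunday of December 2005: Dec 4 2005.
January 2006 — 1st Sunday is Jan 1 2006.
1st Sunday of February 2006: Feb 5 2006.

Dec 4 2005, Jan 1 2006, Feb 5 2006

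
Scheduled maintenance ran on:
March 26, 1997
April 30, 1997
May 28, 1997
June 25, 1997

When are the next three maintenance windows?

All Wednesdays; the gaps (35, 28, 28) vary with month length.
This is the last Wednesday of each month.
July 1997 ends with Wednesday July 30, 1997.
Last Wednesday of August 1997: August 27, 1997.
September 1997 ends with Wednesday September 24, 1997.

July 30, 1997; August 27, 1997; September 24, 1997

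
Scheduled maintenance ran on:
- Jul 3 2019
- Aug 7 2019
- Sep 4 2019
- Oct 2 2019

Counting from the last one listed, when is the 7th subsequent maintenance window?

May 6 2020

All dates are Wednesdays, 35, 28, 28 days apart.
Specifically, the 1st Wednesday of each month.
November 2019 — 1st Wednesday is Nov 6 2019.
1st Wednesday of December 2019: Dec 4 2019.
January 2020 — 1st Wednesday is Jan 1 2020.
February 2020 — 1st Wednesday is Feb 5 2020.
1st Wednesday of March 2020: Mar 4 2020.
1st Wednesday of April 2020: Apr 1 2020.
May 2020 — 1st Wednesday is May 6 2020.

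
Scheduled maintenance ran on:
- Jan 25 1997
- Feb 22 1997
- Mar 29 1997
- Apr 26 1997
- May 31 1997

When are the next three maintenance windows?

Every date is a Saturday; gaps 28, 35, 28, 35 days.
Each is the last Saturday of its month (at least one falls on the 29th or later, ruling out '4th Saturday').
June 1997 ends with Saturday Jun 28 1997.
July 1997 ends with Saturday Jul 26 1997.
Last Saturday of August 1997: Aug 30 1997.

Jun 28 1997, Jul 26 1997, Aug 30 1997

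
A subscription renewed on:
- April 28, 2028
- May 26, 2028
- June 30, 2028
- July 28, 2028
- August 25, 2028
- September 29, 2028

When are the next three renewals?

October 27, 2028; November 24, 2028; December 29, 2028

Every date is a Friday; gaps 28, 35, 28, 28, 35 days.
Each is the last Friday of its month (at least one falls on the 29th or later, ruling out '4th Friday').
October 2028 ends with Friday October 27, 2028.
November 2028 ends with Friday November 24, 2028.
Last Friday of December 2028: December 29, 2028.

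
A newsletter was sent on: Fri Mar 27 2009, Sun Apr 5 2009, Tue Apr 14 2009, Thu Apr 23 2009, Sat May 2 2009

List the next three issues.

Mon May 11 2009, Wed May 20 2009, Fri May 29 2009

The spacing is 9, 9, 9, 9 days — always 9 days.
Sat May 2 2009 + 9 days = Mon May 11 2009.
Mon May 11 2009 + 9 days = Wed May 20 2009.
Wed May 20 2009 + 9 days = Fri May 29 2009.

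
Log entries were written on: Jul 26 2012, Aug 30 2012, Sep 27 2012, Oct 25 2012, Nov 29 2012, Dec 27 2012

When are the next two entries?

These are Thursdays with 35, 28, 28, 35, 28-day gaps.
Each is the final Thursday of its month — Aug 30 2012 is past the 28th, so '4th Thursday' doesn't fit.
January 2013 ends with Thursday Jan 31 2013.
Last Thursday of February 2013: Feb 28 2013.

Jan 31 2013, Feb 28 2013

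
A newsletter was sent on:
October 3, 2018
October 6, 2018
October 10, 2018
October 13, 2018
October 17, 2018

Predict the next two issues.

October 20, 2018; October 24, 2018

The gap pattern 3, 4, 3, 4 repeats every 2 events.
These are the Wednesdays and Saturdays of each week.
The following Saturday is October 20, 2018.
Next Wednesday: October 24, 2018.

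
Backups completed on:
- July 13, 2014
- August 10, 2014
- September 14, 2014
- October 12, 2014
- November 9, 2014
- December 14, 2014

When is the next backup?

January 11, 2015

All dates are Sundays, 28, 35, 28, 28, 35 days apart.
Specifically, the 2nd Sunday of each month.
January 2015 — 2nd Sunday is January 11, 2015.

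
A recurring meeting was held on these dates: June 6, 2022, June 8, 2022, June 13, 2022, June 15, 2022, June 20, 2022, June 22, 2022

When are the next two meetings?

Every event lands on a Monday or Wednesday (gaps cycle 2, 5, 2, 5, 2).
So the schedule is: every Monday and Wednesday.
The following Monday is June 27, 2022.
The following Wednesday is June 29, 2022.

June 27, 2022; June 29, 2022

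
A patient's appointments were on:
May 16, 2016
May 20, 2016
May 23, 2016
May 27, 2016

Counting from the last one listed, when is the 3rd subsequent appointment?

June 6, 2016

Every event lands on a Monday or Friday (gaps cycle 4, 3, 4).
So the schedule is: every Monday and Friday.
The following Monday is May 30, 2016.
Next Friday: June 3, 2016.
The following Monday is June 6, 2016.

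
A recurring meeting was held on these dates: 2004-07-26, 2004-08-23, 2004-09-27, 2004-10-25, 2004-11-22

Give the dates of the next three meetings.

2004-12-27, 2005-01-24, 2005-02-28

These are Mondays at 28- or 35-day spacing (28, 35, 28, 28).
The pattern: 4th Monday of the month.
December 2004 — 4th Monday is 2004-12-27.
4th Monday of January 2005: 2005-01-24.
4th Monday of February 2005: 2005-02-28.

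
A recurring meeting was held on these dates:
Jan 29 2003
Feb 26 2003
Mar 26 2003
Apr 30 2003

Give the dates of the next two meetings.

May 28 2003, Jun 25 2003

All Wednesdays; the gaps (28, 28, 35) vary with month length.
This is the last Wednesday of each month.
May 2003 ends with Wednesday May 28 2003.
Last Wednesday of June 2003: Jun 25 2003.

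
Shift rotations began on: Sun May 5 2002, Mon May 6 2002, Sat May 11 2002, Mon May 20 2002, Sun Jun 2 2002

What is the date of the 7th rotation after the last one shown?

Intervals are 1, 5, 9, 13 days — an arithmetic progression with common difference 4.
Next gap: 17 days. Sun Jun 2 2002 + 17 days = Wed Jun 19 2002.
Next gap: 21 days. Wed Jun 19 2002 + 21 days = Wed Jul 10 2002.
Next gap: 25 days. Wed Jul 10 2002 + 25 days = Sun Aug 4 2002.
Next gap: 29 days. Sun Aug 4 2002 + 29 days = Mon Sep 2 2002.
Next gap: 33 days. Mon Sep 2 2002 + 33 days = Sat Oct 5 2002.
Next gap: 37 days. Sat Oct 5 2002 + 37 days = Mon Nov 11 2002.
Next gap: 41 days. Mon Nov 11 2002 + 41 days = Sun Dec 22 2002.

Sun Dec 22 2002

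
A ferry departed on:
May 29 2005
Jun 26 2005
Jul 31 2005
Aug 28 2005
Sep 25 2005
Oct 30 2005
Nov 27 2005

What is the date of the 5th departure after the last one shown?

Every date is a Sunday; gaps 28, 35, 28, 28, 35, 28 days.
Each is the last Sunday of its month (at least one falls on the 29th or later, ruling out '4th Sunday').
Last Sunday of December 2005: Dec 25 2005.
Last Sunday of January 2006: Jan 29 2006.
Last Sunday of February 2006: Feb 26 2006.
Last Sunday of March 2006: Mar 26 2006.
Last Sunday of April 2006: Apr 30 2006.

Apr 30 2006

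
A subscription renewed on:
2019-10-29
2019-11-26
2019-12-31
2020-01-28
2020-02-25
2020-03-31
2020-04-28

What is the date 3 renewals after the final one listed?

These are Tuesdays with 28, 35, 28, 28, 35, 28-day gaps.
Each is the final Tuesday of its month — 2019-10-29 is past the 28th, so '4th Tuesday' doesn't fit.
Last Tuesday of May 2020: 2020-05-26.
June 2020 ends with Tuesday 2020-06-30.
July 2020 ends with Tuesday 2020-07-28.

2020-07-28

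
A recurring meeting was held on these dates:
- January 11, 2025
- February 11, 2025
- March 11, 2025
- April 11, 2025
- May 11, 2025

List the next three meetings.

June 11, 2025; July 11, 2025; August 11, 2025

The day-of-month is always 11 (31, 28, 31, 30 days between events).
So this recurs on the 11th of each month.
Next: June 2025 → June 11, 2025.
Next: July 2025 → July 11, 2025.
August 2025: August 11, 2025.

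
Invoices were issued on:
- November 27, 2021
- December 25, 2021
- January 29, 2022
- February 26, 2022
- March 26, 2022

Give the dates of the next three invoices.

All Saturdays; the gaps (28, 35, 28, 28) vary with month length.
This is the last Saturday of each month.
Last Saturday of April 2022: April 30, 2022.
May 2022 ends with Saturday May 28, 2022.
Last Saturday of June 2022: June 25, 2022.

April 30, 2022; May 28, 2022; June 25, 2022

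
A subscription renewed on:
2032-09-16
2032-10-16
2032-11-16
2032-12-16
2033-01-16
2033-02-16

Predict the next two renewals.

2033-03-16, 2033-04-16

The day-of-month is always 16 (30, 31, 30, 31, 31 days between events).
So this recurs on the 16th of each month.
March 2033: 2033-03-16.
April 2033: 2033-04-16.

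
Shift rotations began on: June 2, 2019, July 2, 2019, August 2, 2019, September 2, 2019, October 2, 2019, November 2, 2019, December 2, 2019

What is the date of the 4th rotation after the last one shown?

Gaps: 30, 31, 31, 30, 31, 30 days — not constant. Every event is on the 2nd of the month.
Pattern: the 2nd of each month.
January 2020: January 2, 2020.
Next: February 2020 → February 2, 2020.
Next: March 2020 → March 2, 2020.
April 2020: April 2, 2020.

April 2, 2020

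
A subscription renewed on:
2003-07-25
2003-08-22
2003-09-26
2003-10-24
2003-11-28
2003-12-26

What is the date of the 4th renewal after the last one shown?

2004-04-23

All dates are Fridays, 28, 35, 28, 35, 28 days apart.
Specifically, the 4th Friday of each month.
4th Friday of January 2004: 2004-01-23.
4th Friday of February 2004: 2004-02-27.
4th Friday of March 2004: 2004-03-26.
4th Friday of April 2004: 2004-04-23.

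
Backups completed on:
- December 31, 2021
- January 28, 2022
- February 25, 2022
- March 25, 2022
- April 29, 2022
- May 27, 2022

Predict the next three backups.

All Fridays; the gaps (28, 28, 28, 35, 28) vary with month length.
This is the last Friday of each month.
June 2022 ends with Friday June 24, 2022.
July 2022 ends with Friday July 29, 2022.
Last Friday of August 2022: August 26, 2022.

June 24, 2022; July 29, 2022; August 26, 2022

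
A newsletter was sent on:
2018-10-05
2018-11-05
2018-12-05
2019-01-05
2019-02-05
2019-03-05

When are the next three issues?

Each date is the 5th; the gaps (31, 30, 31, 31, 28) track the month lengths.
The rule is the 5th of each month.
April 2019: 2019-04-05.
May 2019: 2019-05-05.
June 2019: 2019-06-05.

2019-04-05, 2019-05-05, 2019-06-05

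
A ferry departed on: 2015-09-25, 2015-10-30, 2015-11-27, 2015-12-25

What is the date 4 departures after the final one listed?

These are Fridays with 35, 28, 28-day gaps.
Each is the final Friday of its month — 2015-10-30 is past the 28th, so '4th Friday' doesn't fit.
January 2016 ends with Friday 2016-01-29.
February 2016 ends with Friday 2016-02-26.
Last Friday of March 2016: 2016-03-25.
April 2016 ends with Friday 2016-04-29.

2016-04-29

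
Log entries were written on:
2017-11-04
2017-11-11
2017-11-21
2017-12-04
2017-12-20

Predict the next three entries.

The spacing grows by 3 each time: 7, 10, 13, 16 days.
Next gap: 19 days. 2017-12-20 + 19 days = 2018-01-08.
Next gap: 22 days. 2018-01-08 + 22 days = 2018-01-30.
Next gap: 25 days. 2018-01-30 + 25 days = 2018-02-24.

2018-01-08, 2018-01-30, 2018-02-24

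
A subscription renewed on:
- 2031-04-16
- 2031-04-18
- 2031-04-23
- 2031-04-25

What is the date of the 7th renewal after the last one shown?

The gap pattern 2, 5, 2 repeats every 2 events.
These are the Wednesdays and Fridays of each week.
Next Wednesday: 2031-04-30.
The following Friday is 2031-05-02.
Next Wednesday: 2031-05-07.
The following Friday is 2031-05-09.
Next Wednesday: 2031-05-14.
Next Friday: 2031-05-16.
The following Wednesday is 2031-05-21.

2031-05-21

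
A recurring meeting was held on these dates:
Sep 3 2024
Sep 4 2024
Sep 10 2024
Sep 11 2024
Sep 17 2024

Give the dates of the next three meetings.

Sep 18 2024, Sep 24 2024, Sep 25 2024

Every event lands on a Tuesday or Wednesday (gaps cycle 1, 6, 1, 6).
So the schedule is: every Tuesday and Wednesday.
The following Wednesday is Sep 18 2024.
The following Tuesday is Sep 24 2024.
Next Wednesday: Sep 25 2024.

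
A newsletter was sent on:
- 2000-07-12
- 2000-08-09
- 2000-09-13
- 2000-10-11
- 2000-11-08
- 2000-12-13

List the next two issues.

2001-01-10, 2001-02-14

All dates are Wednesdays, 28, 35, 28, 28, 35 days apart.
Specifically, the 2nd Wednesday of each month.
January 2001 — 2nd Wednesday is 2001-01-10.
February 2001 — 2nd Wednesday is 2001-02-14.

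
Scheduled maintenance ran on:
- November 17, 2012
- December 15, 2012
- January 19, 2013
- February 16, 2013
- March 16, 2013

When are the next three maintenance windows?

All dates are Saturdays, 28, 35, 28, 28 days apart.
Specifically, the 3rd Saturday of each month.
April 2013 — 3rd Saturday is April 20, 2013.
3rd Saturday of May 2013: May 18, 2013.
3rd Saturday of June 2013: June 15, 2013.

April 20, 2013; May 18, 2013; June 15, 2013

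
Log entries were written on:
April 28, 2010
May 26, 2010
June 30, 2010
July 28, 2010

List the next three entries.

August 25, 2010; September 29, 2010; October 27, 2010

Every date is a Wednesday; gaps 28, 35, 28 days.
Each is the last Wednesday of its month (at least one falls on the 29th or later, ruling out '4th Wednesday').
Last Wednesday of August 2010: August 25, 2010.
September 2010 ends with Wednesday September 29, 2010.
October 2010 ends with Wednesday October 27, 2010.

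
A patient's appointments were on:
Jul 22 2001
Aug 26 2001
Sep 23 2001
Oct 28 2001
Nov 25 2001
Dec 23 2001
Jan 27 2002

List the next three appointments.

All dates are Sundays, 35, 28, 35, 28, 28, 35 days apart.
Specifically, the 4th Sunday of each month.
February 2002 — 4th Sunday is Feb 24 2002.
4th Sunday of March 2002: Mar 24 2002.
April 2002 — 4th Sunday is Apr 28 2002.

Feb 24 2002, Mar 24 2002, Apr 28 2002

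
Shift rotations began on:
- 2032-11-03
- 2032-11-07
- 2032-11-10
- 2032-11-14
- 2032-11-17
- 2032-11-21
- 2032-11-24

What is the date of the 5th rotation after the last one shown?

2032-12-12

Every event lands on a Wednesday or Sunday (gaps cycle 4, 3, 4, 3, 4, 3).
So the schedule is: every Wednesday and Sunday.
The following Sunday is 2032-11-28.
Next Wednesday: 2032-12-01.
The following Sunday is 2032-12-05.
Next Wednesday: 2032-12-08.
Next Sunday: 2032-12-12.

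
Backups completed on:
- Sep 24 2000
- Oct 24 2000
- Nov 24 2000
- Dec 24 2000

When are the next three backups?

Jan 24 2001, Feb 24 2001, Mar 24 2001

Gaps: 30, 31, 30 days — not constant. Every event is on the 24th of the month.
Pattern: the 24th of each month.
Next: January 2001 → Jan 24 2001.
February 2001: Feb 24 2001.
Next: March 2001 → Mar 24 2001.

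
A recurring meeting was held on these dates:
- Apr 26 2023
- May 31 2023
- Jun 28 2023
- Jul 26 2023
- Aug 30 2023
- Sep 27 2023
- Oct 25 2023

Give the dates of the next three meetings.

Every date is a Wednesday; gaps 35, 28, 28, 35, 28, 28 days.
Each is the last Wednesday of its month (at least one falls on the 29th or later, ruling out '4th Wednesday').
November 2023 ends with Wednesday Nov 29 2023.
December 2023 ends with Wednesday Dec 27 2023.
January 2024 ends with Wednesday Jan 31 2024.

Nov 29 2023, Dec 27 2023, Jan 31 2024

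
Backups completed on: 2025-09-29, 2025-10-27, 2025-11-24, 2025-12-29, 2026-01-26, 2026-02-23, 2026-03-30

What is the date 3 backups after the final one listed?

All Mondays; the gaps (28, 28, 35, 28, 28, 35) vary with month length.
This is the last Monday of each month.
April 2026 ends with Monday 2026-04-27.
May 2026 ends with Monday 2026-05-25.
Last Monday of June 2026: 2026-06-29.

2026-06-29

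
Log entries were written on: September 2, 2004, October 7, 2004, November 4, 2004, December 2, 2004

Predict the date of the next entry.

All dates are Thursdays, 35, 28, 28 days apart.
Specifically, the 1st Thursday of each month.
1st Thursday of January 2005: January 6, 2005.

January 6, 2005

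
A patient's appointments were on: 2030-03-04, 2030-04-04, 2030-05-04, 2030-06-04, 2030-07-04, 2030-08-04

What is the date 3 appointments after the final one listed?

2030-11-04

Each date is the 4th; the gaps (31, 30, 31, 30, 31) track the month lengths.
The rule is the 4th of each month.
Next: September 2030 → 2030-09-04.
October 2030: 2030-10-04.
November 2030: 2030-11-04.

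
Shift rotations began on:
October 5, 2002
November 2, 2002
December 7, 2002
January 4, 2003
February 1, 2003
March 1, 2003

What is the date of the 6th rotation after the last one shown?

These are Saturdays at 28- or 35-day spacing (28, 35, 28, 28, 28).
The pattern: 1st Saturday of the month.
1st Saturday of April 2003: April 5, 2003.
May 2003 — 1st Saturday is May 3, 2003.
June 2003 — 1st Saturday is June 7, 2003.
July 2003 — 1st Saturday is July 5, 2003.
August 2003 — 1st Saturday is August 2, 2003.
September 2003 — 1st Saturday is September 6, 2003.

September 6, 2003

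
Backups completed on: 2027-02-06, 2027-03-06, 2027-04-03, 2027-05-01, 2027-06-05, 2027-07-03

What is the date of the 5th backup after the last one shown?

2027-12-04

Gaps: 28, 28, 28, 35, 28 days — a mix of 28 and 35. Every date is a Saturday.
Each is the 1st Saturday of its month.
1st Saturday of August 2027: 2027-08-07.
September 2027 — 1st Saturday is 2027-09-04.
October 2027 — 1st Saturday is 2027-10-02.
November 2027 — 1st Saturday is 2027-11-06.
1st Saturday of December 2027: 2027-12-04.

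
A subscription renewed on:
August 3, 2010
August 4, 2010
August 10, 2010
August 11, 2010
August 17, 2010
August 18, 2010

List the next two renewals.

Every event lands on a Tuesday or Wednesday (gaps cycle 1, 6, 1, 6, 1).
So the schedule is: every Tuesday and Wednesday.
The following Tuesday is August 24, 2010.
The following Wednesday is August 25, 2010.

August 24, 2010; August 25, 2010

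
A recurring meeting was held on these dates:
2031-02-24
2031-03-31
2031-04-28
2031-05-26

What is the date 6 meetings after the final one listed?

2031-11-24

These are Mondays with 35, 28, 28-day gaps.
Each is the final Monday of its month — 2031-03-31 is past the 28th, so '4th Monday' doesn't fit.
June 2031 ends with Monday 2031-06-30.
Last Monday of July 2031: 2031-07-28.
August 2031 ends with Monday 2031-08-25.
Last Monday of September 2031: 2031-09-29.
October 2031 ends with Monday 2031-10-27.
November 2031 ends with Monday 2031-11-24.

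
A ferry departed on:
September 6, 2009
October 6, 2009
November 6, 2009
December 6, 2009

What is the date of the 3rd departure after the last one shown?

Gaps: 30, 31, 30 days — not constant. Every event is on the 6th of the month.
Pattern: the 6th of each month.
January 2010: January 6, 2010.
Next: February 2010 → February 6, 2010.
Next: March 2010 → March 6, 2010.

March 6, 2010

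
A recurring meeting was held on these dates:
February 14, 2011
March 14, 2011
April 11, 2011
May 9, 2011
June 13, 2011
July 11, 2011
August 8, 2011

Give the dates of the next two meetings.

All dates are Mondays, 28, 28, 28, 35, 28, 28 days apart.
Specifically, the 2nd Monday of each month.
2nd Monday of September 2011: September 12, 2011.
October 2011 — 2nd Monday is October 10, 2011.

September 12, 2011; October 10, 2011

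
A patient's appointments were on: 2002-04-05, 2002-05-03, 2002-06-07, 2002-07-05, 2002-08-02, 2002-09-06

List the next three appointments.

Gaps: 28, 35, 28, 28, 35 days — a mix of 28 and 35. Every date is a Friday.
Each is the 1st Friday of its month.
1st Friday of October 2002: 2002-10-04.
1st Friday of November 2002: 2002-11-01.
1st Friday of December 2002: 2002-12-06.

2002-10-04, 2002-11-01, 2002-12-06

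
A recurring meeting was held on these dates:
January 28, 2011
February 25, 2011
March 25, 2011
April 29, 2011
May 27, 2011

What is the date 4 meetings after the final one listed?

These are Fridays with 28, 28, 35, 28-day gaps.
Each is the final Friday of its month — April 29, 2011 is past the 28th, so '4th Friday' doesn't fit.
June 2011 ends with Friday June 24, 2011.
Last Friday of July 2011: July 29, 2011.
August 2011 ends with Friday August 26, 2011.
Last Friday of September 2011: September 30, 2011.

September 30, 2011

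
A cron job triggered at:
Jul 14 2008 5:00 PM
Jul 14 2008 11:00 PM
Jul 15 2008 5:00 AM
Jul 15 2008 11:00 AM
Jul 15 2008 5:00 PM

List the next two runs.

Gaps: 6, 6, 6, 6 hours — each event is 6 hours after the previous one.
Jul 15 2008 5:00 PM + 6 h = Jul 15 2008 11:00 PM.
Jul 15 2008 11:00 PM + 6 h = Jul 16 2008 5:00 AM.

Jul 15 2008 11:00 PM, Jul 16 2008 5:00 AM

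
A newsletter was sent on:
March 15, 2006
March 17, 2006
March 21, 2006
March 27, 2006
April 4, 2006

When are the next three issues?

April 14, 2006; April 26, 2006; May 10, 2006

Gaps: 2, 4, 6, 8 days — each gap is 2 larger than the previous one.
Next gap: 10 days. April 4, 2006 + 10 days = April 14, 2006.
Next gap: 12 days. April 14, 2006 + 12 days = April 26, 2006.
Next gap: 14 days. April 26, 2006 + 14 days = May 10, 2006.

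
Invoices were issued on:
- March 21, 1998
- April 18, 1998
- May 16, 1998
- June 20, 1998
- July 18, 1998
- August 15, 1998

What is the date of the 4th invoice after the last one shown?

Gaps: 28, 28, 35, 28, 28 days — a mix of 28 and 35. Every date is a Saturday.
Each is the 3rd Saturday of its month.
3rd Saturday of September 1998: September 19, 1998.
3rd Saturday of October 1998: October 17, 1998.
November 1998 — 3rd Saturday is November 21, 1998.
December 1998 — 3rd Saturday is December 19, 1998.

December 19, 1998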